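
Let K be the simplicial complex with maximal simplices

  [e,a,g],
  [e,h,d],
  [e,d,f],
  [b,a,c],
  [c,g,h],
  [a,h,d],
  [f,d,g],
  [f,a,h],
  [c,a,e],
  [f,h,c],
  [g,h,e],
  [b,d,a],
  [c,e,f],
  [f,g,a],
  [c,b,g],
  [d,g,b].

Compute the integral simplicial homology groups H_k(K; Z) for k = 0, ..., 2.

Order the vertices as a < b < c < d < e < f < g < h. Listing each simplex with vertices in this order, K has dimension 2 with simplices:

  0-simplices (8): a, b, c, d, e, f, g, h
  1-simplices (24): ab, ac, ad, ae, af, ag, ah, bc, bd, bg, ce, cf, cg, ch, de, df, dg, dh, ef, eg, eh, fg, fh, gh
  2-simplices (16): abc, abd, ace, adh, aeg, afg, afh, bcg, bdg, cef, cfh, cgh, def, deh, dfg, egh

giving chain groups C_0 ≅ Z^8, C_1 ≅ Z^24, C_2 ≅ Z^16.

The boundary map ∂_1: C_1 → C_0 sends each edge [p,q] (with p < q) to q − p.
As a 8×24 matrix over Z this has rank 7, with invariant factors (1,1,1,1,1,1,1).

Boundary ∂_2: C_2 → C_1 acts by ∂[p,q,r] = [q,r] − [p,r] + [p,q]. For instance
  ∂bdg = dg − bg + bd,
  ∂abd = bd − ad + ab.
This gives a 24×16 integer matrix of rank 15; reducing to Smith normal form yields diagonal entries (1,1,1,1,1,1,1,1,1,1,1,1,1,1,1).

From H_k ≅ ker(∂_k) / im(∂_{k+1}) we obtain:

  H_0: rank C_0 − rank ∂_1 = 8 − 7 = 1, and the invariant factors of ∂_1 are all 1, so H_0 ≅ Z.
  H_1: rank ker ∂_1 − rank ∂_2 = (24 − 7) − 15 = 2, and the invariant factors of ∂_2 are all 1, so H_1 ≅ Z^2.
  H_2: rank ker ∂_2 − rank ∂_3 = (16 − 15) − 0 = 1, and there is no ∂_3, so H_2 ≅ Z.

(K is a triangulation of the torus T^2.)

H_0 ≅ Z,  H_1 ≅ Z^2,  H_2 ≅ Z.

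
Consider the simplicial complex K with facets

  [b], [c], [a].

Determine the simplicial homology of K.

Take the total order a < b < c on the vertex set. Then K (dimension 0) consists of the simplices:

  0-simplices (3): a, b, c

giving chain groups C_0 ≅ Z^3.

Computing H_k = (kernel of ∂_k) / (image of ∂_{k+1}):

  H_0: rank C_0 − rank ∂_1 = 3 − 0 = 3, and there is no ∂_1, so H_0 ≅ Z^3.

(K is a triangulation of a set of 3 points.)

H_0 ≅ Z^3.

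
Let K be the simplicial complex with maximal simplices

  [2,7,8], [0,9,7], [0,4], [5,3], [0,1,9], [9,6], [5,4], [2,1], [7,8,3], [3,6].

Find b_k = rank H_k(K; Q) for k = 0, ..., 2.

Take the total order 0 < 1 < 2 < 3 < 4 < 5 < 6 < 7 < 8 < 9 on the vertex set. Then K (dimension 2) consists of the simplices:

  0-simplices (10): [0], [1], [2], [3], [4], [5], [6], [7], [8], [9]
  1-simplices (16): [0,1], [0,4], [0,7], [0,9], [1,2], [1,9], [2,7], [2,8], [3,5], [3,6], [3,7], [3,8], [4,5], [6,9], [7,8], [7,9]
  2-simplices (4): [0,1,9], [0,7,9], [2,7,8], [3,7,8]

so the chain groups are C_0 ≅ Z^10, C_1 ≅ Z^16, C_2 ≅ Z^4.

The boundary map ∂_1: C_1 → C_0 sends each edge [p,q] (with p < q) to q − p.
The 10×16 boundary matrix has rank 9 and Smith normal form diag(1,1,1,1,1,1,1,1,1).

∂_2: C_2 → C_1 acts by ∂[p,q,r] = [q,r] − [p,r] + [p,q]. For instance
  ∂[2,7,8] = [7,8] − [2,8] + [2,7],
  ∂[0,7,9] = [7,9] − [0,9] + [0,7].
The resulting 16×4 matrix has rank 4, and its Smith normal form has invariant factors (1,1,1,1).

Now H_k = ker ∂_k / im ∂_{k+1}, so:

  H_0: rank C_0 − rank ∂_1 = 10 − 9 = 1, and the invariant factors of ∂_1 are all 1, so H_0 ≅ Z.
  H_1: rank ker ∂_1 − rank ∂_2 = (16 − 9) − 4 = 3, and the invariant factors of ∂_2 are all 1, so H_1 ≅ Z^3.
  H_2: rank ker ∂_2 − rank ∂_3 = (4 − 4) − 0 = 0, and there is no ∂_3, so H_2 ≅ 0.

As a check, the Euler characteristic is 10 − 16 + 4 = -2, which agrees with 1 − 3 + 0 = -2.

Hence the Betti numbers are b_0 = 1, b_1 = 3, b_2 = 0.

b_0 = 1, b_1 = 3, b_2 = 0.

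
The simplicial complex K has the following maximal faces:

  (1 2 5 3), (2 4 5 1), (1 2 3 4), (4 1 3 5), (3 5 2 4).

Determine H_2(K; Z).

We work with the vertex ordering 1 < 2 < 3 < 4 < 5. The simplices of K, each written with vertices in increasing order, are:

  0-simplices (5): [1], [2], [3], [4], [5]
  1-simplices (10): [1,2], [1,3], [1,4], [1,5], [2,3], [2,4], [2,5], [3,4], [3,5], [4,5]
  2-simplices (10): [1,2,3], [1,2,4], [1,2,5], [1,3,4], [1,3,5], [1,4,5], [2,3,4], [2,3,5], [2,4,5], [3,4,5]
  3-simplices (5): [1,2,3,4], [1,2,3,5], [1,2,4,5], [1,3,4,5], [2,3,4,5]

giving chain groups C_0 ≅ Z^5, C_1 ≅ Z^10, C_2 ≅ Z^10, C_3 ≅ Z^5.

The boundary map ∂_1: C_1 → C_0 is given by ∂[p,q] = [q] − [p]. For instance
  ∂[2,5] = [5] − [2].
The resulting 5×10 matrix has rank 4, and its Smith normal form has invariant factors (1,1,1,1).

The boundary map ∂_2: C_2 → C_1 acts by ∂[p,q,r] = [q,r] − [p,r] + [p,q]. For instance
  ∂[2,3,5] = [3,5] − [2,5] + [2,3],
  ∂[1,2,5] = [2,5] − [1,5] + [1,2].
The resulting 10×10 matrix has rank 6, and its Smith normal form has invariant factors (1,1,1,1,1,1).

The boundary map ∂_3: C_3 → C_2 sends each 3-simplex σ to the alternating sum Σ_i (−1)^i (σ with its i-th vertex removed). For instance
  ∂[1,2,4,5] = [2,4,5] − [1,4,5] + [1,2,5] − [1,2,4],
  ∂[1,3,4,5] = [3,4,5] − [1,4,5] + [1,3,5] − [1,3,4].
The resulting 10×5 matrix has rank 4, and its Smith normal form has invariant factors (1,1,1,1).

Now H_k = ker ∂_k / im ∂_{k+1}, so:

  H_2: rank ker ∂_2 − rank ∂_3 = (10 − 6) − 4 = 0, and the invariant factors of ∂_3 are all 1, so H_2 = 0.

H_2 = 0.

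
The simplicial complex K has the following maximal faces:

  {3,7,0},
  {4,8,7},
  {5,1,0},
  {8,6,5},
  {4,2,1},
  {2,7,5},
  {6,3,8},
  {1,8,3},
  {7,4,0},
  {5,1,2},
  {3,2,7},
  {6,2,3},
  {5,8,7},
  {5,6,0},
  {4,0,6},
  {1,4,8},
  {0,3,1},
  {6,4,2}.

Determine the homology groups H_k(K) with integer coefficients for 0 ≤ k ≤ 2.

We work with the vertex ordering 0 < 1 < 2 < 3 < 4 < 5 < 6 < 7 < 8. The simplices of K, each written with vertices in increasing order, are:

  0-simplices (9): [0], [1], [2], [3], [4], [5], [6], [7], [8]
  1-simplices (27): (27 of them)
  2-simplices (18): [0,1,3], [0,1,5], [0,3,7], [0,4,6], [0,4,7], [0,5,6], [1,2,4], [1,2,5], [1,3,8], [1,4,8], [2,3,6], [2,3,7], [2,4,6], [2,5,7], [3,6,8], [4,7,8], [5,6,8], [5,7,8]

Hence C_0 ≅ Z^9, C_1 ≅ Z^27, C_2 ≅ Z^18.

Boundary ∂_1: C_1 → C_0 maps an edge to its endpoints' difference, ∂[p,q] = q − p. For instance
  ∂[4,6] = [6] − [4].
The resulting 9×27 matrix has rank 8, and its Smith normal form has invariant factors (1,1,1,1,1,1,1,1).

∂_2: C_2 → C_1 maps a triangle to the signed sum of its edges. For instance
  ∂[1,4,8] = [4,8] − [1,8] + [1,4],
  ∂[0,3,7] = [3,7] − [0,7] + [0,3].
The 27×18 boundary matrix has rank 17 and Smith normal form diag(1,1,1,1,1,1,1,1,1,1,1,1,1,1,1,1,1).

Reading off H_k = ker ∂_k / im ∂_{k+1}:

  H_0: rank C_0 − rank ∂_1 = 9 − 8 = 1, and the invariant factors of ∂_1 are all 1, so H_0 = Z.
  H_1: rank ker ∂_1 − rank ∂_2 = (27 − 8) − 17 = 2, and the invariant factors of ∂_2 are all 1, so H_1 = Z^2.
  H_2: rank ker ∂_2 − rank ∂_3 = (18 − 17) − 0 = 1, and there is no ∂_3, so H_2 = Z.

As a check, the Euler characteristic is 9 − 27 + 18 = 0, which agrees with 1 − 2 + 1 = 0.

H_0 = Z,  H_1 = Z^2,  H_2 = Z.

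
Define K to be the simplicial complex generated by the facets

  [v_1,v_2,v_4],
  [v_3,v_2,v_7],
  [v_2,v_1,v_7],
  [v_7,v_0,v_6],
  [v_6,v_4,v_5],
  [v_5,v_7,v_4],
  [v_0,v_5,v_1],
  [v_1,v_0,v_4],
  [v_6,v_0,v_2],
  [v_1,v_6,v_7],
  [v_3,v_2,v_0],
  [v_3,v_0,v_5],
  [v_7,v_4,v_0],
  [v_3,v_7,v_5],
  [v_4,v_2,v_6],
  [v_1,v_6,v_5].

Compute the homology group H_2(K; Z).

H_2 = Z.

We work with the vertex ordering v_0 < v_1 < v_2 < v_3 < v_4 < v_5 < v_6 < v_7. The simplices of K, each written with vertices in increasing order, are:

  0-simplices (8): [v_0], [v_1], [v_2], [v_3], [v_4], [v_5], [v_6], [v_7]
  1-simplices (24): (24 of them)
  2-simplices (16): (16 of them)

giving chain groups C_0 ≅ Z^8, C_1 ≅ Z^24, C_2 ≅ Z^16.

The boundary map ∂_1: C_1 → C_0 sends each edge [p,q] (with p < q) to q − p. For instance
  ∂[v_2,v_3] = [v_3] − [v_2].
This gives a 8×24 integer matrix of rank 7; reducing to Smith normal form yields diagonal entries (1,1,1,1,1,1,1).

The boundary map ∂_2: C_2 → C_1 maps a triangle to the signed sum of its edges. For instance
  ∂[v_2,v_3,v_7] = [v_3,v_7] − [v_2,v_7] + [v_2,v_3],
  ∂[v_3,v_5,v_7] = [v_5,v_7] − [v_3,v_7] + [v_3,v_5].
The resulting 24×16 matrix has rank 15, and its Smith normal form has invariant factors (1,1,1,1,1,1,1,1,1,1,1,1,1,1,1).

Now H_k = ker ∂_k / im ∂_{k+1}, so:

  H_2: rank ker ∂_2 − rank ∂_3 = (16 − 15) − 0 = 1, and there is no ∂_3, so H_2 = Z.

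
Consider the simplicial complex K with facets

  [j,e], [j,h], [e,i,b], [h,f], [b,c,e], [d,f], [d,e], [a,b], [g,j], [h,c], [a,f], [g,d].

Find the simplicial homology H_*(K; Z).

Order the vertices as a < b < c < d < e < f < g < h < i < j. Listing each simplex with vertices in this order, K has dimension 2 with simplices:

  0-simplices (10): a, b, c, d, e, f, g, h, i, j
  1-simplices (15): ab, af, bc, be, bi, ce, ch, de, df, dg, ei, ej, fh, gj, hj
  2-simplices (2): bce, bei

giving chain groups C_0 ≅ Z^10, C_1 ≅ Z^15, C_2 ≅ Z^2.

The boundary map ∂_1: C_1 → C_0 sends each edge [p,q] (with p < q) to q − p. For instance
  ∂ei = i − e.
The resulting 10×15 matrix has rank 9, and its Smith normal form has invariant factors (1,1,1,1,1,1,1,1,1).

Boundary ∂_2: C_2 → C_1 acts by ∂[p,q,r] = [q,r] − [p,r] + [p,q]. For instance
  ∂bce = ce − be + bc,
  ∂bei = ei − bi + be.
As a 15×2 matrix over Z this has rank 2, with invariant factors (1,1).

Reading off H_k = ker ∂_k / im ∂_{k+1}:

  H_0: rank C_0 − rank ∂_1 = 10 − 9 = 1, and the invariant factors of ∂_1 are all 1, so H_0 ≅ Z.
  H_1: rank ker ∂_1 − rank ∂_2 = (15 − 9) − 2 = 4, and the invariant factors of ∂_2 are all 1, so H_1 ≅ Z^4.
  H_2: rank ker ∂_2 − rank ∂_3 = (2 − 2) − 0 = 0, and there is no ∂_3, so H_2 ≅ 0.

H_0 ≅ Z,  H_1 ≅ Z^4,  H_2 = 0.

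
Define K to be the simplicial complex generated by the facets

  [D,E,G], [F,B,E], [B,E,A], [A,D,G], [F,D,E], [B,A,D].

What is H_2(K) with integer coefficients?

Order the vertices as A < B < D < E < F < G. Listing each simplex with vertices in this order, K has dimension 2 with simplices:

  0-simplices (6): A, B, D, E, F, G
  1-simplices (12): AB, AD, AE, AG, BD, BE, BF, DE, DF, DG, EF, EG
  2-simplices (6): ABD, ABE, ADG, BEF, DEF, DEG

giving chain groups C_0 ≅ Z^6, C_1 ≅ Z^12, C_2 ≅ Z^6.

∂_1: C_1 → C_0 is given by ∂[p,q] = [q] − [p].
This gives a 6×12 integer matrix of rank 5; reducing to Smith normal form yields diagonal entries (1,1,1,1,1).

∂_2: C_2 → C_1 maps a triangle to the signed sum of its edges. For instance
  ∂ADG = DG − AG + AD,
  ∂DEG = EG − DG + DE.
As a 12×6 matrix over Z this has rank 6, with invariant factors (1,1,1,1,1,1).

Reading off H_k = ker ∂_k / im ∂_{k+1}:

  H_2: rank ker ∂_2 − rank ∂_3 = (6 − 6) − 0 = 0, and there is no ∂_3, so H_2 ≅ 0.

H_2 ≅ 0.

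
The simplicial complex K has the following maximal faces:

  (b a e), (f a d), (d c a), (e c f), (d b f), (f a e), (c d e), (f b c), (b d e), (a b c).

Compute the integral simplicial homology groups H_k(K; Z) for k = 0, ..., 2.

H_0 ≅ Z,  H_1 ≅ Z/2Z,  H_2 = 0.

Order the vertices as a < b < c < d < e < f. Listing each simplex with vertices in this order, K has dimension 2 with simplices:

  0-simplices (6): a, b, c, d, e, f
  1-simplices (15): ab, ac, ad, ae, af, bc, bd, be, bf, cd, ce, cf, de, df, ef
  2-simplices (10): abc, abe, acd, adf, aef, bcf, bde, bdf, cde, cef

giving chain groups C_0 ≅ Z^6, C_1 ≅ Z^15, C_2 ≅ Z^10.

∂_1: C_1 → C_0 is given by ∂[p,q] = [q] − [p].
This gives a 6×15 integer matrix of rank 5; reducing to Smith normal form yields diagonal entries (1,1,1,1,1).

∂_2: C_2 → C_1 sends each 2-simplex [p,q,r] to [q,r] − [p,r] + [p,q]. For instance
  ∂cde = de − ce + cd,
  ∂cef = ef − cf + ce.
The resulting 15×10 matrix has rank 10, and its Smith normal form has invariant factors (1,1,1,1,1,1,1,1,1,2).

Reading off H_k = ker ∂_k / im ∂_{k+1}:

  H_0: rank C_0 − rank ∂_1 = 6 − 5 = 1, and the invariant factors of ∂_1 are all 1, so H_0 = Z.
  H_1: rank ker ∂_1 − rank ∂_2 = (15 − 5) − 10 = 0, and ∂_2 has invariant factor 2 > 1, so H_1 = Z/2Z.
  H_2: rank ker ∂_2 − rank ∂_3 = (10 − 10) − 0 = 0, and there is no ∂_3, so H_2 = 0.

As a check, the Euler characteristic is 6 − 15 + 10 = 1, which agrees with 1 − 0 + 0 = 1.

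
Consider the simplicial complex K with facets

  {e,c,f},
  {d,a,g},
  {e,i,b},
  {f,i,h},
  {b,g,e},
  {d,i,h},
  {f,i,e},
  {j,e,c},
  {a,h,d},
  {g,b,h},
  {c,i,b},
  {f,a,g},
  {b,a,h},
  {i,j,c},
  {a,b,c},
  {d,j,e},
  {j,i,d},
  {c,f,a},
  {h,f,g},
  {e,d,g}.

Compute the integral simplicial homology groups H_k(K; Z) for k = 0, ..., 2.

H_0 ≅ Z,  H_1 ≅ Z ⊕ Z/2Z,  H_2 = 0.

Order the vertices as a < b < c < d < e < f < g < h < i < j. Listing each simplex with vertices in this order, K has dimension 2 with simplices:

  0-simplices (10): a, b, c, d, e, f, g, h, i, j
  1-simplices (30): ab, ac, ad, af, ag, ah, bc, be, bg, bh, bi, ce, cf, ci, cj, de, dg, dh, di, dj, ef, eg, ei, ej, fg, fh, fi, gh, hi, ij
  2-simplices (20): abc, abh, acf, adg, adh, afg, bci, beg, bei, bgh, cef, cej, cij, deg, dej, dhi, dij, efi, fgh, fhi

Hence C_0 ≅ Z^10, C_1 ≅ Z^30, C_2 ≅ Z^20.

Boundary ∂_1: C_1 → C_0 is given by ∂[p,q] = [q] − [p]. For instance
  ∂ac = c − a.
The resulting 10×30 matrix has rank 9, and its Smith normal form has invariant factors (1,1,1,1,1,1,1,1,1).

Boundary ∂_2: C_2 → C_1 acts by ∂[p,q,r] = [q,r] − [p,r] + [p,q]. For instance
  ∂cef = ef − cf + ce,
  ∂dej = ej − dj + de.
As a 30×20 matrix over Z this has rank 20, with invariant factors (1,1,1,1,1,1,1,1,1,1,1,1,1,1,1,1,1,1,1,2).

Computing H_k = (kernel of ∂_k) / (image of ∂_{k+1}):

  H_0: rank C_0 − rank ∂_1 = 10 − 9 = 1, and the invariant factors of ∂_1 are all 1, so H_0 ≅ Z.
  H_1: rank ker ∂_1 − rank ∂_2 = (30 − 9) − 20 = 1, and ∂_2 has invariant factor 2 > 1, so H_1 ≅ Z ⊕ Z/2Z.
  H_2: rank ker ∂_2 − rank ∂_3 = (20 − 20) − 0 = 0, and there is no ∂_3, so H_2 ≅ 0.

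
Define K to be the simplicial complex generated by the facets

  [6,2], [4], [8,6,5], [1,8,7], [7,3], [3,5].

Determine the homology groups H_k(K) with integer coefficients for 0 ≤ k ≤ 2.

H_0 ≅ Z^2,  H_1 ≅ Z,  H_2 = 0.

Take the total order 1 < 2 < 3 < 4 < 5 < 6 < 7 < 8 on the vertex set. Then K (dimension 2) consists of the simplices:

  0-simplices (8): [1], [2], [3], [4], [5], [6], [7], [8]
  1-simplices (9): [1,7], [1,8], [2,6], [3,5], [3,7], [5,6], [5,8], [6,8], [7,8]
  2-simplices (2): [1,7,8], [5,6,8]

Hence C_0 ≅ Z^8, C_1 ≅ Z^9, C_2 ≅ Z^2.

Boundary ∂_1: C_1 → C_0 sends each edge [p,q] (with p < q) to q − p. For instance
  ∂[5,6] = [6] − [5].
As a 8×9 matrix over Z this has rank 6, with invariant factors (1,1,1,1,1,1).

The boundary map ∂_2: C_2 → C_1 sends each 2-simplex [p,q,r] to [q,r] − [p,r] + [p,q]. For instance
  ∂[1,7,8] = [7,8] − [1,8] + [1,7],
  ∂[5,6,8] = [6,8] − [5,8] + [5,6].
The resulting 9×2 matrix has rank 2, and its Smith normal form has invariant factors (1,1).

Reading off H_k = ker ∂_k / im ∂_{k+1}:

  H_0: rank C_0 − rank ∂_1 = 8 − 6 = 2, and the invariant factors of ∂_1 are all 1, so H_0 = Z^2.
  H_1: rank ker ∂_1 − rank ∂_2 = (9 − 6) − 2 = 1, and the invariant factors of ∂_2 are all 1, so H_1 = Z.
  H_2: rank ker ∂_2 − rank ∂_3 = (2 − 2) − 0 = 0, and there is no ∂_3, so H_2 = 0.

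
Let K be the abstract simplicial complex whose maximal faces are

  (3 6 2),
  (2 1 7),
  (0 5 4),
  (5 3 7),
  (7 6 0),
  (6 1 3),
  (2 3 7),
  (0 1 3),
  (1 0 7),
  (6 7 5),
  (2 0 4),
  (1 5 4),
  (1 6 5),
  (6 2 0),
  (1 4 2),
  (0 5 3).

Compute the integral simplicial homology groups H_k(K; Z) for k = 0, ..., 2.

H_0 ≅ Z,  H_1 ≅ Z^2,  H_2 ≅ Z.

Fix the vertex order 0 < 1 < 2 < 3 < 4 < 5 < 6 < 7 and write every simplex with vertices in increasing order. Then dim K = 2 and the simplices of K are:

  0-simplices (8): [0], [1], [2], [3], [4], [5], [6], [7]
  1-simplices (24): (24 of them)
  2-simplices (16): [0,1,3], [0,1,7], [0,2,4], [0,2,6], [0,3,5], [0,4,5], [0,6,7], [1,2,4], [1,2,7], [1,3,6], [1,4,5], [1,5,6], [2,3,6], [2,3,7], [3,5,7], [5,6,7]

giving chain groups C_0 ≅ Z^8, C_1 ≅ Z^24, C_2 ≅ Z^16.

Boundary ∂_1: C_1 → C_0 is given by ∂[p,q] = [q] − [p]. For instance
  ∂[2,4] = [4] − [2].
As a 8×24 matrix over Z this has rank 7, with invariant factors (1,1,1,1,1,1,1).

∂_2: C_2 → C_1 sends each 2-simplex [p,q,r] to [q,r] − [p,r] + [p,q]. For instance
  ∂[0,6,7] = [6,7] − [0,7] + [0,6],
  ∂[1,2,7] = [2,7] − [1,7] + [1,2].
As a 24×16 matrix over Z this has rank 15, with invariant factors (1,1,1,1,1,1,1,1,1,1,1,1,1,1,1).

Reading off H_k = ker ∂_k / im ∂_{k+1}:

  H_0: rank C_0 − rank ∂_1 = 8 − 7 = 1, and the invariant factors of ∂_1 are all 1, so H_0 = Z.
  H_1: rank ker ∂_1 − rank ∂_2 = (24 − 7) − 15 = 2, and the invariant factors of ∂_2 are all 1, so H_1 = Z^2.
  H_2: rank ker ∂_2 − rank ∂_3 = (16 − 15) − 0 = 1, and there is no ∂_3, so H_2 = Z.

(K is a triangulation of the torus T^2.)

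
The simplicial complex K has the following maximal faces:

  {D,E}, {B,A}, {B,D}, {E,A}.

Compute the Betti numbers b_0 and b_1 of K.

b_0 = 1, b_1 = 1.

Order the vertices as A < B < D < E. Listing each simplex with vertices in this order, K has dimension 1 with simplices:

  0-simplices (4): A, B, D, E
  1-simplices (4): AB, AE, BD, DE

giving chain groups C_0 ≅ Z^4, C_1 ≅ Z^4.

The boundary map ∂_1: C_1 → C_0 is given by ∂[p,q] = [q] − [p]. For instance
  ∂DE = E − D.
As a 4×4 matrix over Z this has rank 3, with invariant factors (1,1,1).

Reading off H_k = ker ∂_k / im ∂_{k+1}:

  H_0: rank C_0 − rank ∂_1 = 4 − 3 = 1, and the invariant factors of ∂_1 are all 1, so H_0 ≅ Z.
  H_1: rank ker ∂_1 − rank ∂_2 = (4 − 3) − 0 = 1, and there is no ∂_2, so H_1 ≅ Z.

Hence the Betti numbers are b_0 = 1, b_1 = 1.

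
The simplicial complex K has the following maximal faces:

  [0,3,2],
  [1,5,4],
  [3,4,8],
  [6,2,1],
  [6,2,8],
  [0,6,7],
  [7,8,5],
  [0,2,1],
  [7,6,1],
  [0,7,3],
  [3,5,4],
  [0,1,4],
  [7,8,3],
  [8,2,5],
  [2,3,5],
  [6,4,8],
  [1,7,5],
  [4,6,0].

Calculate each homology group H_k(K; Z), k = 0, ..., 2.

We work with the vertex ordering 0 < 1 < 2 < 3 < 4 < 5 < 6 < 7 < 8. The simplices of K, each written with vertices in increasing order, are:

  0-simplices (9): [0], [1], [2], [3], [4], [5], [6], [7], [8]
  1-simplices (27): (27 of them)
  2-simplices (18): [0,1,2], [0,1,4], [0,2,3], [0,3,7], [0,4,6], [0,6,7], [1,2,6], [1,4,5], [1,5,7], [1,6,7], [2,3,5], [2,5,8], [2,6,8], [3,4,5], [3,4,8], [3,7,8], [4,6,8], [5,7,8]

Hence C_0 ≅ Z^9, C_1 ≅ Z^27, C_2 ≅ Z^18.

Boundary ∂_1: C_1 → C_0 maps an edge to its endpoints' difference, ∂[p,q] = q − p.
This gives a 9×27 integer matrix of rank 8; reducing to Smith normal form yields diagonal entries (1,1,1,1,1,1,1,1).

The boundary map ∂_2: C_2 → C_1 sends each 2-simplex [p,q,r] to [q,r] − [p,r] + [p,q]. For instance
  ∂[0,4,6] = [4,6] − [0,6] + [0,4],
  ∂[3,4,5] = [4,5] − [3,5] + [3,4].
This gives a 27×18 integer matrix of rank 18; reducing to Smith normal form yields diagonal entries (1,1,1,1,1,1,1,1,1,1,1,1,1,1,1,1,1,2).

Computing H_k = (kernel of ∂_k) / (image of ∂_{k+1}):

  H_0: rank C_0 − rank ∂_1 = 9 − 8 = 1, and the invariant factors of ∂_1 are all 1, so H_0 ≅ Z.
  H_1: rank ker ∂_1 − rank ∂_2 = (27 − 8) − 18 = 1, and ∂_2 has invariant factor 2 > 1, so H_1 ≅ Z ⊕ Z/2.
  H_2: rank ker ∂_2 − rank ∂_3 = (18 − 18) − 0 = 0, and there is no ∂_3, so H_2 ≅ 0.

As a check, the Euler characteristic is 9 − 27 + 18 = 0, which agrees with 1 − 1 + 0 = 0.
(K is a triangulation of the Klein bottle.)

H_0 = Z,  H_1 = Z ⊕ Z/2,  H_2 = 0.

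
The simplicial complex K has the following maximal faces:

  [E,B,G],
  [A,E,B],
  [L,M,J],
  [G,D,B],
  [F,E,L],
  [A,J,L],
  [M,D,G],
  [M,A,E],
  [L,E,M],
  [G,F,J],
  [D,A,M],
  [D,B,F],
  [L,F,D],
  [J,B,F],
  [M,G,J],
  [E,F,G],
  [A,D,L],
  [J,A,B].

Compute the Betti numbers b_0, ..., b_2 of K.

b_0 = 1, b_1 = 1, b_2 = 0.

Take the total order A < B < D < E < F < G < J < L < M on the vertex set. Then K (dimension 2) consists of the simplices:

  0-simplices (9): A, B, D, E, F, G, J, L, M
  1-simplices (27): AB, AD, AE, AJ, AL, AM, BD, BE, BF, BG, BJ, DF, DG, DL, DM, EF, EG, EL, EM, FG, FJ, FL, GJ, GM, JL, JM, LM
  2-simplices (18): ABE, ABJ, ADL, ADM, AEM, AJL, BDF, BDG, BEG, BFJ, DFL, DGM, EFG, EFL, ELM, FGJ, GJM, JLM

giving chain groups C_0 ≅ Z^9, C_1 ≅ Z^27, C_2 ≅ Z^18.

∂_1: C_1 → C_0 sends each edge [p,q] (with p < q) to q − p. For instance
  ∂AM = M − A.
The 9×27 boundary matrix has rank 8 and Smith normal form diag(1,1,1,1,1,1,1,1).

The boundary map ∂_2: C_2 → C_1 maps a triangle to the signed sum of its edges. For instance
  ∂BDF = DF − BF + BD,
  ∂ADL = DL − AL + AD.
As a 27×18 matrix over Z this has rank 18, with invariant factors (1,1,1,1,1,1,1,1,1,1,1,1,1,1,1,1,1,2).

Computing H_k = (kernel of ∂_k) / (image of ∂_{k+1}):

  H_0: rank C_0 − rank ∂_1 = 9 − 8 = 1, and the invariant factors of ∂_1 are all 1, so H_0 ≅ Z.
  H_1: rank ker ∂_1 − rank ∂_2 = (27 − 8) − 18 = 1, and ∂_2 has invariant factor 2 > 1, so H_1 ≅ Z ⊕ Z/2.
  H_2: rank ker ∂_2 − rank ∂_3 = (18 − 18) − 0 = 0, and there is no ∂_3, so H_2 ≅ 0.

As a check, the Euler characteristic is 9 − 27 + 18 = 0, which agrees with 1 − 1 + 0 = 0.

Hence the Betti numbers are b_0 = 1, b_1 = 1, b_2 = 0.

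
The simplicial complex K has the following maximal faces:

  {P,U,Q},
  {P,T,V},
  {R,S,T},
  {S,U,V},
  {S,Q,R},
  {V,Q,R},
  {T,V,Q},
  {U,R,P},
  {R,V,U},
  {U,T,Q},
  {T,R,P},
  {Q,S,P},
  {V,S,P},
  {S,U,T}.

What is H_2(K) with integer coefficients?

H_2 = Z.

Order the vertices as P < Q < R < S < T < U < V. Listing each simplex with vertices in this order, K has dimension 2 with simplices:

  0-simplices (7): P, Q, R, S, T, U, V
  1-simplices (21): PQ, PR, PS, PT, PU, PV, QR, QS, QT, QU, QV, RS, RT, RU, RV, ST, SU, SV, TU, TV, UV
  2-simplices (14): PQS, PQU, PRT, PRU, PSV, PTV, QRS, QRV, QTU, QTV, RST, RUV, STU, SUV

so the chain groups are C_0 ≅ Z^7, C_1 ≅ Z^21, C_2 ≅ Z^14.

∂_1: C_1 → C_0 is given by ∂[p,q] = [q] − [p]. For instance
  ∂UV = V − U.
The 7×21 boundary matrix has rank 6 and Smith normal form diag(1,1,1,1,1,1).

Boundary ∂_2: C_2 → C_1 acts by ∂[p,q,r] = [q,r] − [p,r] + [p,q]. For instance
  ∂PTV = TV − PV + PT,
  ∂RUV = UV − RV + RU.
The 21×14 boundary matrix has rank 13 and Smith normal form diag(1,1,1,1,1,1,1,1,1,1,1,1,1).

Reading off H_k = ker ∂_k / im ∂_{k+1}:

  H_2: rank ker ∂_2 − rank ∂_3 = (14 − 13) − 0 = 1, and there is no ∂_3, so H_2 ≅ Z.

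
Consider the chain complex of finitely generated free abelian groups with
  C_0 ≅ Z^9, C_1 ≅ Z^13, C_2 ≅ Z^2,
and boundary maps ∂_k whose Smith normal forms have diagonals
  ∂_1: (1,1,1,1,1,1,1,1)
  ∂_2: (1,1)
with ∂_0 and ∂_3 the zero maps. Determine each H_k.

H_0 = Z,  H_1 = Z^3,  H_2 = 0.

H_0: b_0 = 9 − 0 − 8 = 1; torsion from ∂_1 factors > 1: none. So H_0 = Z.
H_1: b_1 = 13 − 8 − 2 = 3; torsion from ∂_2 factors > 1: none. So H_1 = Z^3.
H_2: b_2 = 2 − 2 − 0 = 0; torsion from ∂_3 factors > 1: none. So H_2 = 0.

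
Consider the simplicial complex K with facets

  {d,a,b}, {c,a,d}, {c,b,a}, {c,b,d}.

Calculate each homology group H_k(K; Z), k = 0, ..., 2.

H_0 = Z,  H_1 = 0,  H_2 = Z.

Take the total order a < b < c < d on the vertex set. Then K (dimension 2) consists of the simplices:

  0-simplices (4): a, b, c, d
  1-simplices (6): ab, ac, ad, bc, bd, cd
  2-simplices (4): abc, abd, acd, bcd

Hence C_0 ≅ Z^4, C_1 ≅ Z^6, C_2 ≅ Z^4.

∂_1: C_1 → C_0 sends each edge [p,q] (with p < q) to q − p.
This gives a 4×6 integer matrix of rank 3; reducing to Smith normal form yields diagonal entries (1,1,1).

The boundary map ∂_2: C_2 → C_1 acts by ∂[p,q,r] = [q,r] − [p,r] + [p,q]. For instance
  ∂abc = bc − ac + ab,
  ∂abd = bd − ad + ab.
The 6×4 boundary matrix has rank 3 and Smith normal form diag(1,1,1).

Computing H_k = (kernel of ∂_k) / (image of ∂_{k+1}):

  H_0: rank C_0 − rank ∂_1 = 4 − 3 = 1, and the invariant factors of ∂_1 are all 1, so H_0 = Z.
  H_1: rank ker ∂_1 − rank ∂_2 = (6 − 3) − 3 = 0, and the invariant factors of ∂_2 are all 1, so H_1 = 0.
  H_2: rank ker ∂_2 − rank ∂_3 = (4 − 3) − 0 = 1, and there is no ∂_3, so H_2 = Z.

As a check, the Euler characteristic is 4 − 6 + 4 = 2, which agrees with 1 − 0 + 1 = 2.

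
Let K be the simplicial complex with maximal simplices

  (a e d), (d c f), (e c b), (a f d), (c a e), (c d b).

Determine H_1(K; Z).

H_1 = Z.

We work with the vertex ordering a < b < c < d < e < f. The simplices of K, each written with vertices in increasing order, are:

  0-simplices (6): a, b, c, d, e, f
  1-simplices (12): ac, ad, ae, af, bc, bd, be, cd, ce, cf, de, df
  2-simplices (6): ace, ade, adf, bcd, bce, cdf

so the chain groups are C_0 ≅ Z^6, C_1 ≅ Z^12, C_2 ≅ Z^6.

Boundary ∂_1: C_1 → C_0 is given by ∂[p,q] = [q] − [p]. For instance
  ∂af = f − a.
This gives a 6×12 integer matrix of rank 5; reducing to Smith normal form yields diagonal entries (1,1,1,1,1).

Boundary ∂_2: C_2 → C_1 acts by ∂[p,q,r] = [q,r] − [p,r] + [p,q]. For instance
  ∂ace = ce − ae + ac,
  ∂ade = de − ae + ad.
The resulting 12×6 matrix has rank 6, and its Smith normal form has invariant factors (1,1,1,1,1,1).

Reading off H_k = ker ∂_k / im ∂_{k+1}:

  H_1: rank ker ∂_1 − rank ∂_2 = (12 − 5) − 6 = 1, and the invariant factors of ∂_2 are all 1, so H_1 = Z.

(K is a triangulation of the cylinder S^1 x I.)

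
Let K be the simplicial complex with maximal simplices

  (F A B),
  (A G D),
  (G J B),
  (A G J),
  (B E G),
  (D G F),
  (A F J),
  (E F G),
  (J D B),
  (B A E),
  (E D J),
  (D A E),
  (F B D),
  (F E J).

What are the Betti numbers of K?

b_0 = 1, b_1 = 2, b_2 = 1.

K has 7 vertices, 21 edges, 14 triangles.
rank ∂_0 = 0, rank ∂_1 = 6 ⇒ b_0 = 7 − 0 − 6 = 1; all invariant factors of ∂_1 are 1 so no torsion. So H_0 ≅ Z.
rank ∂_1 = 6, rank ∂_2 = 13 ⇒ b_1 = 21 − 6 − 13 = 2; all invariant factors of ∂_2 are 1 so no torsion. So H_1 ≅ Z^2.
rank ∂_2 = 13, rank ∂_3 = 0 ⇒ b_2 = 14 − 13 − 0 = 1. So H_2 ≅ Z.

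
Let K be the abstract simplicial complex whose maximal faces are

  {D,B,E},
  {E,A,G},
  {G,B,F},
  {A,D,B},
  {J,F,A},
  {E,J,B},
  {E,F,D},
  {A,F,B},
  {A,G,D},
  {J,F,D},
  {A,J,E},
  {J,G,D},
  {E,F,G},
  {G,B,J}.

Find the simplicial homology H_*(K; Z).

H_0 ≅ Z,  H_1 ≅ Z^2,  H_2 ≅ Z.

Order the vertices as A < B < D < E < F < G < J. Listing each simplex with vertices in this order, K has dimension 2 with simplices:

  0-simplices (7): A, B, D, E, F, G, J
  1-simplices (21): AB, AD, AE, AF, AG, AJ, BD, BE, BF, BG, BJ, DE, DF, DG, DJ, EF, EG, EJ, FG, FJ, GJ
  2-simplices (14): ABD, ABF, ADG, AEG, AEJ, AFJ, BDE, BEJ, BFG, BGJ, DEF, DFJ, DGJ, EFG

so the chain groups are C_0 ≅ Z^7, C_1 ≅ Z^21, C_2 ≅ Z^14.

The boundary map ∂_1: C_1 → C_0 is given by ∂[p,q] = [q] − [p]. For instance
  ∂BF = F − B.
As a 7×21 matrix over Z this has rank 6, with invariant factors (1,1,1,1,1,1).

The boundary map ∂_2: C_2 → C_1 maps a triangle to the signed sum of its edges. For instance
  ∂ABF = BF − AF + AB,
  ∂BDE = DE − BE + BD.
The 21×14 boundary matrix has rank 13 and Smith normal form diag(1,1,1,1,1,1,1,1,1,1,1,1,1).

Now H_k = ker ∂_k / im ∂_{k+1}, so:

  H_0: rank C_0 − rank ∂_1 = 7 − 6 = 1, and the invariant factors of ∂_1 are all 1, so H_0 ≅ Z.
  H_1: rank ker ∂_1 − rank ∂_2 = (21 − 6) − 13 = 2, and the invariant factors of ∂_2 are all 1, so H_1 ≅ Z^2.
  H_2: rank ker ∂_2 − rank ∂_3 = (14 − 13) − 0 = 1, and there is no ∂_3, so H_2 ≅ Z.

As a check, the Euler characteristic is 7 − 21 + 14 = 0, which agrees with 1 − 2 + 1 = 0.
(K is a triangulation of the torus T^2.)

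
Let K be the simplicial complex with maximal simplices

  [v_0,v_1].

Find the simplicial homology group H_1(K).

We work with the vertex ordering v_0 < v_1. The simplices of K, each written with vertices in increasing order, are:

  0-simplices (2): [v_0], [v_1]
  1-simplices (1): [v_0,v_1]

so the chain groups are C_0 ≅ Z^2, C_1 ≅ Z^1.

Boundary ∂_1: C_1 → C_0 is given by ∂[p,q] = [q] − [p]. For instance
  ∂[v_0,v_1] = [v_1] − [v_0].
The 2×1 boundary matrix has rank 1 and Smith normal form diag(1).

Now H_k = ker ∂_k / im ∂_{k+1}, so:

  H_1: rank ker ∂_1 − rank ∂_2 = (1 − 1) − 0 = 0, and there is no ∂_2, so H_1 = 0.

H_1 ≅ 0.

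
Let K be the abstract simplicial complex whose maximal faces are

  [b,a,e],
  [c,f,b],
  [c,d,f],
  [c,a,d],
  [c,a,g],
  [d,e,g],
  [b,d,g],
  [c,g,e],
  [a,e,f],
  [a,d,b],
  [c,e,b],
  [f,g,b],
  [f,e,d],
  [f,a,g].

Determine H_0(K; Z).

K has 7 vertices, 21 edges, 14 triangles.
rank ∂_0 = 0, rank ∂_1 = 6 ⇒ b_0 = 7 − 0 − 6 = 1; all invariant factors of ∂_1 are 1 so no torsion. So H_0 = Z.

H_0 = Z.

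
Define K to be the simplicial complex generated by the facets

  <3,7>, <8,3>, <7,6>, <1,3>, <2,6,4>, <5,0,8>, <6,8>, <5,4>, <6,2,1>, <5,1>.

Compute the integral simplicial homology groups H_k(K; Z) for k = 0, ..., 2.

We work with the vertex ordering 0 < 1 < 2 < 3 < 4 < 5 < 6 < 7 < 8. The simplices of K, each written with vertices in increasing order, are:

  0-simplices (9): [0], [1], [2], [3], [4], [5], [6], [7], [8]
  1-simplices (15): [0,5], [0,8], [1,2], [1,3], [1,5], [1,6], [2,4], [2,6], [3,7], [3,8], [4,5], [4,6], [5,8], [6,7], [6,8]
  2-simplices (3): [0,5,8], [1,2,6], [2,4,6]

giving chain groups C_0 ≅ Z^9, C_1 ≅ Z^15, C_2 ≅ Z^3.

∂_1: C_1 → C_0 maps an edge to its endpoints' difference, ∂[p,q] = q − p.
This gives a 9×15 integer matrix of rank 8; reducing to Smith normal form yields diagonal entries (1,1,1,1,1,1,1,1).

The boundary map ∂_2: C_2 → C_1 sends each 2-simplex [p,q,r] to [q,r] − [p,r] + [p,q]. For instance
  ∂[0,5,8] = [5,8] − [0,8] + [0,5],
  ∂[2,4,6] = [4,6] − [2,6] + [2,4].
This gives a 15×3 integer matrix of rank 3; reducing to Smith normal form yields diagonal entries (1,1,1).

Now H_k = ker ∂_k / im ∂_{k+1}, so:

  H_0: rank C_0 − rank ∂_1 = 9 − 8 = 1, and the invariant factors of ∂_1 are all 1, so H_0 = Z.
  H_1: rank ker ∂_1 − rank ∂_2 = (15 − 8) − 3 = 4, and the invariant factors of ∂_2 are all 1, so H_1 = Z^4.
  H_2: rank ker ∂_2 − rank ∂_3 = (3 − 3) − 0 = 0, and there is no ∂_3, so H_2 = 0.

As a check, the Euler characteristic is 9 − 15 + 3 = -3, which agrees with 1 − 4 + 0 = -3.

H_0 = Z,  H_1 = Z^4,  H_2 = 0.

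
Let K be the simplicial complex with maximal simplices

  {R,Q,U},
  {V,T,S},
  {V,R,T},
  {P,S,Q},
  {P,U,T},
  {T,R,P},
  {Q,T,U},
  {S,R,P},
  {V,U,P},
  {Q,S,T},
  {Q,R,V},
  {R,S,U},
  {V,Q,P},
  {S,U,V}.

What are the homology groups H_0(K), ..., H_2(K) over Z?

Take the total order P < Q < R < S < T < U < V on the vertex set. Then K (dimension 2) consists of the simplices:

  0-simplices (7): P, Q, R, S, T, U, V
  1-simplices (21): PQ, PR, PS, PT, PU, PV, QR, QS, QT, QU, QV, RS, RT, RU, RV, ST, SU, SV, TU, TV, UV
  2-simplices (14): PQS, PQV, PRS, PRT, PTU, PUV, QRU, QRV, QST, QTU, RSU, RTV, STV, SUV

Hence C_0 ≅ Z^7, C_1 ≅ Z^21, C_2 ≅ Z^14.

Boundary ∂_1: C_1 → C_0 sends each edge [p,q] (with p < q) to q − p. For instance
  ∂SU = U − S.
This gives a 7×21 integer matrix of rank 6; reducing to Smith normal form yields diagonal entries (1,1,1,1,1,1).

The boundary map ∂_2: C_2 → C_1 acts by ∂[p,q,r] = [q,r] − [p,r] + [p,q]. For instance
  ∂PTU = TU − PU + PT,
  ∂PQV = QV − PV + PQ.
The resulting 21×14 matrix has rank 13, and its Smith normal form has invariant factors (1,1,1,1,1,1,1,1,1,1,1,1,1).

Reading off H_k = ker ∂_k / im ∂_{k+1}:

  H_0: rank C_0 − rank ∂_1 = 7 − 6 = 1, and the invariant factors of ∂_1 are all 1, so H_0 = Z.
  H_1: rank ker ∂_1 − rank ∂_2 = (21 − 6) − 13 = 2, and the invariant factors of ∂_2 are all 1, so H_1 = Z^2.
  H_2: rank ker ∂_2 − rank ∂_3 = (14 − 13) − 0 = 1, and there is no ∂_3, so H_2 = Z.

As a check, the Euler characteristic is 7 − 21 + 14 = 0, which agrees with 1 − 2 + 1 = 0.
(K is a triangulation of the torus T^2.)

H_0 ≅ Z,  H_1 ≅ Z^2,  H_2 ≅ Z.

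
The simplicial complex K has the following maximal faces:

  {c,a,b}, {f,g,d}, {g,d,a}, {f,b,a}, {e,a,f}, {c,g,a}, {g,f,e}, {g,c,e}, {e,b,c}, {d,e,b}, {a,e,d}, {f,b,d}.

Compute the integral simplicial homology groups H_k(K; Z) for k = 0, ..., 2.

Take the total order a < b < c < d < e < f < g on the vertex set. Then K (dimension 2) consists of the simplices:

  0-simplices (7): a, b, c, d, e, f, g
  1-simplices (18): ab, ac, ad, ae, af, ag, bc, bd, be, bf, ce, cg, de, df, dg, ef, eg, fg
  2-simplices (12): abc, abf, acg, ade, adg, aef, bce, bde, bdf, ceg, dfg, efg

Hence C_0 ≅ Z^7, C_1 ≅ Z^18, C_2 ≅ Z^12.

The boundary map ∂_1: C_1 → C_0 maps an edge to its endpoints' difference, ∂[p,q] = q − p. For instance
  ∂ce = e − c.
The resulting 7×18 matrix has rank 6, and its Smith normal form has invariant factors (1,1,1,1,1,1).

The boundary map ∂_2: C_2 → C_1 sends each 2-simplex [p,q,r] to [q,r] − [p,r] + [p,q]. For instance
  ∂bde = de − be + bd,
  ∂ade = de − ae + ad.
The 18×12 boundary matrix has rank 12 and Smith normal form diag(1,1,1,1,1,1,1,1,1,1,1,2).

Computing H_k = (kernel of ∂_k) / (image of ∂_{k+1}):

  H_0: rank C_0 − rank ∂_1 = 7 − 6 = 1, and the invariant factors of ∂_1 are all 1, so H_0 ≅ Z.
  H_1: rank ker ∂_1 − rank ∂_2 = (18 − 6) − 12 = 0, and ∂_2 has invariant factor 2 > 1, so H_1 ≅ Z/2.
  H_2: rank ker ∂_2 − rank ∂_3 = (12 − 12) − 0 = 0, and there is no ∂_3, so H_2 ≅ 0.

As a check, the Euler characteristic is 7 − 18 + 12 = 1, which agrees with 1 − 0 + 0 = 1.

H_0 ≅ Z,  H_1 ≅ Z/2,  H_2 = 0.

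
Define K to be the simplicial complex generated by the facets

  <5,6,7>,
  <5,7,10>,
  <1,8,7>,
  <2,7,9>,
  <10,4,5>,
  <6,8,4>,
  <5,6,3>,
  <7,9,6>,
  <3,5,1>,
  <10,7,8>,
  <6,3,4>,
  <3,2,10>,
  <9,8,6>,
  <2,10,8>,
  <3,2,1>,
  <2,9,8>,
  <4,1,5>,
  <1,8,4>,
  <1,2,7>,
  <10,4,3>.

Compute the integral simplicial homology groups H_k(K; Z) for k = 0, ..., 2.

Fix the vertex order 1 < 2 < 3 < 4 < 5 < 6 < 7 < 8 < 9 < 10 and write every simplex with vertices in increasing order. Then dim K = 2 and the simplices of K are:

  0-simplices (10): [1], [2], [3], [4], [5], [6], [7], [8], [9], [10]
  1-simplices (30): (30 of them)
  2-simplices (20): (20 of them)

giving chain groups C_0 ≅ Z^10, C_1 ≅ Z^30, C_2 ≅ Z^20.

The boundary map ∂_1: C_1 → C_0 maps an edge to its endpoints' difference, ∂[p,q] = q − p.
The 10×30 boundary matrix has rank 9 and Smith normal form diag(1,1,1,1,1,1,1,1,1).

Boundary ∂_2: C_2 → C_1 acts by ∂[p,q,r] = [q,r] − [p,r] + [p,q]. For instance
  ∂[3,4,6] = [4,6] − [3,6] + [3,4],
  ∂[1,2,7] = [2,7] − [1,7] + [1,2].
This gives a 30×20 integer matrix of rank 20; reducing to Smith normal form yields diagonal entries (1,1,1,1,1,1,1,1,1,1,1,1,1,1,1,1,1,1,1,2).

Now H_k = ker ∂_k / im ∂_{k+1}, so:

  H_0: rank C_0 − rank ∂_1 = 10 − 9 = 1, and the invariant factors of ∂_1 are all 1, so H_0 ≅ Z.
  H_1: rank ker ∂_1 − rank ∂_2 = (30 − 9) − 20 = 1, and ∂_2 has invariant factor 2 > 1, so H_1 ≅ Z × Z/2.
  H_2: rank ker ∂_2 − rank ∂_3 = (20 − 20) − 0 = 0, and there is no ∂_3, so H_2 ≅ 0.

As a check, the Euler characteristic is 10 − 30 + 20 = 0, which agrees with 1 − 1 + 0 = 0.
(K is a triangulation of the Klein bottle.)

H_0 = Z,  H_1 = Z × Z/2,  H_2 = 0.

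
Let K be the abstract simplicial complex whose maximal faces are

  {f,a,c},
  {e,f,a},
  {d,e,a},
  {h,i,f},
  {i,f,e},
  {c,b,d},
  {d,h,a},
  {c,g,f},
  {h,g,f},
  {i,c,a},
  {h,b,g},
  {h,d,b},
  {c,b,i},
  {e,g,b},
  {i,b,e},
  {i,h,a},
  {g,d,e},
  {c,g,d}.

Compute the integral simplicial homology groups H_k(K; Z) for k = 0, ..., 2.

H_0 = Z,  H_1 = Z ⊕ Z/2Z,  H_2 = 0.

Order the vertices as a < b < c < d < e < f < g < h < i. Listing each simplex with vertices in this order, K has dimension 2 with simplices:

  0-simplices (9): a, b, c, d, e, f, g, h, i
  1-simplices (27): ac, ad, ae, af, ah, ai, bc, bd, be, bg, bh, bi, cd, cf, cg, ci, de, dg, dh, ef, eg, ei, fg, fh, fi, gh, hi
  2-simplices (18): acf, aci, ade, adh, aef, ahi, bcd, bci, bdh, beg, bei, bgh, cdg, cfg, deg, efi, fgh, fhi

so the chain groups are C_0 ≅ Z^9, C_1 ≅ Z^27, C_2 ≅ Z^18.

∂_1: C_1 → C_0 sends each edge [p,q] (with p < q) to q − p. For instance
  ∂fi = i − f.
The resulting 9×27 matrix has rank 8, and its Smith normal form has invariant factors (1,1,1,1,1,1,1,1).

Boundary ∂_2: C_2 → C_1 maps a triangle to the signed sum of its edges. For instance
  ∂ahi = hi − ai + ah,
  ∂aci = ci − ai + ac.
As a 27×18 matrix over Z this has rank 18, with invariant factors (1,1,1,1,1,1,1,1,1,1,1,1,1,1,1,1,1,2).

Reading off H_k = ker ∂_k / im ∂_{k+1}:

  H_0: rank C_0 − rank ∂_1 = 9 − 8 = 1, and the invariant factors of ∂_1 are all 1, so H_0 ≅ Z.
  H_1: rank ker ∂_1 − rank ∂_2 = (27 − 8) − 18 = 1, and ∂_2 has invariant factor 2 > 1, so H_1 ≅ Z ⊕ Z/2Z.
  H_2: rank ker ∂_2 − rank ∂_3 = (18 − 18) − 0 = 0, and there is no ∂_3, so H_2 ≅ 0.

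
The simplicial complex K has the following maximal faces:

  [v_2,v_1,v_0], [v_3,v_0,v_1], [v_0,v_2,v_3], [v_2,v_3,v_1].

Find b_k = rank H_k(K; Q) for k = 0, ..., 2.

b_0 = 1, b_1 = 0, b_2 = 1.

We work with the vertex ordering v_0 < v_1 < v_2 < v_3. The simplices of K, each written with vertices in increasing order, are:

  0-simplices (4): [v_0], [v_1], [v_2], [v_3]
  1-simplices (6): [v_0,v_1], [v_0,v_2], [v_0,v_3], [v_1,v_2], [v_1,v_3], [v_2,v_3]
  2-simplices (4): [v_0,v_1,v_2], [v_0,v_1,v_3], [v_0,v_2,v_3], [v_1,v_2,v_3]

so the chain groups are C_0 ≅ Z^4, C_1 ≅ Z^6, C_2 ≅ Z^4.

Boundary ∂_1: C_1 → C_0 is given by ∂[p,q] = [q] − [p]. For instance
  ∂[v_0,v_1] = [v_1] − [v_0].
This gives a 4×6 integer matrix of rank 3; reducing to Smith normal form yields diagonal entries (1,1,1).

The boundary map ∂_2: C_2 → C_1 acts by ∂[p,q,r] = [q,r] − [p,r] + [p,q]. For instance
  ∂[v_0,v_2,v_3] = [v_2,v_3] − [v_0,v_3] + [v_0,v_2],
  ∂[v_0,v_1,v_2] = [v_1,v_2] − [v_0,v_2] + [v_0,v_1].
This gives a 6×4 integer matrix of rank 3; reducing to Smith normal form yields diagonal entries (1,1,1).

Reading off H_k = ker ∂_k / im ∂_{k+1}:

  H_0: rank C_0 − rank ∂_1 = 4 − 3 = 1, and the invariant factors of ∂_1 are all 1, so H_0 ≅ Z.
  H_1: rank ker ∂_1 − rank ∂_2 = (6 − 3) − 3 = 0, and the invariant factors of ∂_2 are all 1, so H_1 ≅ 0.
  H_2: rank ker ∂_2 − rank ∂_3 = (4 − 3) − 0 = 1, and there is no ∂_3, so H_2 ≅ Z.

As a check, the Euler characteristic is 4 − 6 + 4 = 2, which agrees with 1 − 0 + 1 = 2.

Hence the Betti numbers are b_0 = 1, b_1 = 0, b_2 = 1.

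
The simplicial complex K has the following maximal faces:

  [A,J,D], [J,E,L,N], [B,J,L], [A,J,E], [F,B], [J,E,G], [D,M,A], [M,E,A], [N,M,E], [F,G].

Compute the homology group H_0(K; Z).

H_0 = Z.

Order the vertices as A < B < D < E < F < G < J < L < M < N. Listing each simplex with vertices in this order, K has dimension 3 with simplices:

  0-simplices (10): A, B, D, E, F, G, J, L, M, N
  1-simplices (20): AD, AE, AJ, AM, BF, BJ, BL, DJ, DM, EG, EJ, EL, EM, EN, FG, GJ, JL, JN, LN, MN
  2-simplices (11): ADJ, ADM, AEJ, AEM, BJL, EGJ, EJL, EJN, ELN, EMN, JLN
  3-simplices (1): EJLN

Hence C_0 ≅ Z^10, C_1 ≅ Z^20, C_2 ≅ Z^11, C_3 ≅ Z^1.

The boundary map ∂_1: C_1 → C_0 sends each edge [p,q] (with p < q) to q − p.
The resulting 10×20 matrix has rank 9, and its Smith normal form has invariant factors (1,1,1,1,1,1,1,1,1).

∂_2: C_2 → C_1 acts by ∂[p,q,r] = [q,r] − [p,r] + [p,q]. For instance
  ∂ADJ = DJ − AJ + AD,
  ∂ELN = LN − EN + EL.
As a 20×11 matrix over Z this has rank 10, with invariant factors (1,1,1,1,1,1,1,1,1,1).

∂_3: C_3 → C_2 sends each 3-simplex σ to the alternating sum Σ_i (−1)^i (σ with its i-th vertex removed). For instance
  ∂EJLN = JLN − ELN + EJN − EJL.
This gives a 11×1 integer matrix of rank 1; reducing to Smith normal form yields diagonal entries (1).

Computing H_k = (kernel of ∂_k) / (image of ∂_{k+1}):

  H_0: rank C_0 − rank ∂_1 = 10 − 9 = 1, and the invariant factors of ∂_1 are all 1, so H_0 = Z.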